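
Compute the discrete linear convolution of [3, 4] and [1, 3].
y[0] = 3×1 = 3; y[1] = 3×3 + 4×1 = 13; y[2] = 4×3 = 12

[3, 13, 12]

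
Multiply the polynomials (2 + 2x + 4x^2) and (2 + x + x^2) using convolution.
Ascending coefficients: a = [2, 2, 4], b = [2, 1, 1]. c[0] = 2×2 = 4; c[1] = 2×1 + 2×2 = 6; c[2] = 2×1 + 2×1 + 4×2 = 12; c[3] = 2×1 + 4×1 = 6; c[4] = 4×1 = 4. Result coefficients: [4, 6, 12, 6, 4] → 4 + 6x + 12x^2 + 6x^3 + 4x^4

4 + 6x + 12x^2 + 6x^3 + 4x^4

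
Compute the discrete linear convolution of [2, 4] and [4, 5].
y[0] = 2×4 = 8; y[1] = 2×5 + 4×4 = 26; y[2] = 4×5 = 20

[8, 26, 20]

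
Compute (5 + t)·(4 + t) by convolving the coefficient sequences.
Ascending coefficients: a = [5, 1], b = [4, 1]. c[0] = 5×4 = 20; c[1] = 5×1 + 1×4 = 9; c[2] = 1×1 = 1. Result coefficients: [20, 9, 1] → 20 + 9t + t^2

20 + 9t + t^2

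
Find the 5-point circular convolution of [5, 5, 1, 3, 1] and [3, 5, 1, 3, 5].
Use y[k] = Σ_j u[j]·v[(k-j) mod 5]. y[0] = 5×3 + 5×5 + 1×3 + 3×1 + 1×5 = 51; y[1] = 5×5 + 5×3 + 1×5 + 3×3 + 1×1 = 55; y[2] = 5×1 + 5×5 + 1×3 + 3×5 + 1×3 = 51; y[3] = 5×3 + 5×1 + 1×5 + 3×3 + 1×5 = 39; y[4] = 5×5 + 5×3 + 1×1 + 3×5 + 1×3 = 59. Result: [51, 55, 51, 39, 59]

[51, 55, 51, 39, 59]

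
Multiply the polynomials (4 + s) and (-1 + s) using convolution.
Ascending coefficients: a = [4, 1], b = [-1, 1]. c[0] = 4×-1 = -4; c[1] = 4×1 + 1×-1 = 3; c[2] = 1×1 = 1. Result coefficients: [-4, 3, 1] → -4 + 3s + s^2

-4 + 3s + s^2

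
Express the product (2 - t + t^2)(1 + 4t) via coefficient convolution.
Ascending coefficients: a = [2, -1, 1], b = [1, 4]. c[0] = 2×1 = 2; c[1] = 2×4 + -1×1 = 7; c[2] = -1×4 + 1×1 = -3; c[3] = 1×4 = 4. Result coefficients: [2, 7, -3, 4] → 2 + 7t - 3t^2 + 4t^3

2 + 7t - 3t^2 + 4t^3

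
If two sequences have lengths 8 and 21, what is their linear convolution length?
Linear/full convolution length: m + n - 1 = 8 + 21 - 1 = 28

28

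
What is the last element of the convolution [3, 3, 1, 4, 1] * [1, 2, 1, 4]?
Use y[k] = Σ_i a[i]·b[k-i] at k=7. y[7] = 1×4 = 4

4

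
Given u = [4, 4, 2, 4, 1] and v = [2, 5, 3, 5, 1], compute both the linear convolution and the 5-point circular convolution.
Linear: y_lin[0] = 4×2 = 8; y_lin[1] = 4×5 + 4×2 = 28; y_lin[2] = 4×3 + 4×5 + 2×2 = 36; y_lin[3] = 4×5 + 4×3 + 2×5 + 4×2 = 50; y_lin[4] = 4×1 + 4×5 + 2×3 + 4×5 + 1×2 = 52; y_lin[5] = 4×1 + 2×5 + 4×3 + 1×5 = 31; y_lin[6] = 2×1 + 4×5 + 1×3 = 25; y_lin[7] = 4×1 + 1×5 = 9; y_lin[8] = 1×1 = 1 → [8, 28, 36, 50, 52, 31, 25, 9, 1]. Circular (length 5): y[0] = 4×2 + 4×1 + 2×5 + 4×3 + 1×5 = 39; y[1] = 4×5 + 4×2 + 2×1 + 4×5 + 1×3 = 53; y[2] = 4×3 + 4×5 + 2×2 + 4×1 + 1×5 = 45; y[3] = 4×5 + 4×3 + 2×5 + 4×2 + 1×1 = 51; y[4] = 4×1 + 4×5 + 2×3 + 4×5 + 1×2 = 52 → [39, 53, 45, 51, 52]

Linear: [8, 28, 36, 50, 52, 31, 25, 9, 1], Circular: [39, 53, 45, 51, 52]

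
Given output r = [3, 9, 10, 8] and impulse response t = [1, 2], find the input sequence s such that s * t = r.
Deconvolve r=[3, 9, 10, 8] by t=[1, 2]. Since t[0]=1, solve forward: s[0] = r[0] / 1 = 3; s[1] = (r[1] - 3×2) / 1 = 3; s[2] = (r[2] - 3×2) / 1 = 4. So s = [3, 3, 4]. Check by forward convolution: r[0] = 3×1 = 3; r[1] = 3×2 + 3×1 = 9; r[2] = 3×2 + 4×1 = 10; r[3] = 4×2 = 8

[3, 3, 4]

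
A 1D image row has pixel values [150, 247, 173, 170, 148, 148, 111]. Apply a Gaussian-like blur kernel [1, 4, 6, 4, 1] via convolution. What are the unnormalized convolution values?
Convolve image row [150, 247, 173, 170, 148, 148, 111] with kernel [1, 4, 6, 4, 1]: y[0] = 150×1 = 150; y[1] = 150×4 + 247×1 = 847; y[2] = 150×6 + 247×4 + 173×1 = 2061; y[3] = 150×4 + 247×6 + 173×4 + 170×1 = 2944; y[4] = 150×1 + 247×4 + 173×6 + 170×4 + 148×1 = 3004; y[5] = 247×1 + 173×4 + 170×6 + 148×4 + 148×1 = 2699; y[6] = 173×1 + 170×4 + 148×6 + 148×4 + 111×1 = 2444; y[7] = 170×1 + 148×4 + 148×6 + 111×4 = 2094; y[8] = 148×1 + 148×4 + 111×6 = 1406; y[9] = 148×1 + 111×4 = 592; y[10] = 111×1 = 111 → [150, 847, 2061, 2944, 3004, 2699, 2444, 2094, 1406, 592, 111]. Normalization factor = sum(kernel) = 16.

[150, 847, 2061, 2944, 3004, 2699, 2444, 2094, 1406, 592, 111]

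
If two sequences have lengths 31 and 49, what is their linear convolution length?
Linear/full convolution length: m + n - 1 = 31 + 49 - 1 = 79

79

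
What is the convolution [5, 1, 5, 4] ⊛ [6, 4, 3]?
y[0] = 5×6 = 30; y[1] = 5×4 + 1×6 = 26; y[2] = 5×3 + 1×4 + 5×6 = 49; y[3] = 1×3 + 5×4 + 4×6 = 47; y[4] = 5×3 + 4×4 = 31; y[5] = 4×3 = 12

[30, 26, 49, 47, 31, 12]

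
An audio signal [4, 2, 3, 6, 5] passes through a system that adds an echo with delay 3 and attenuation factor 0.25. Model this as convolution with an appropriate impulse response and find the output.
Direct-path + delayed-attenuated-path model → impulse response h = [1, 0, 0, 0.25] (1 at lag 0, 0.25 at lag 3). Output y[n] = x[n] + 0.25·x[n - 3] (with x[n] = 0 outside 0..4): y[0] = 4 + 0.25×0 = 4; y[1] = 2 + 0.25×0 = 2; y[2] = 3 + 0.25×0 = 3; y[3] = 6 + 0.25×4 = 7.0; y[4] = 5 + 0.25×2 = 5.5; y[5] = 0 + 0.25×3 = 0.75; y[6] = 0 + 0.25×6 = 1.5; y[7] = 0 + 0.25×5 = 1.25. So y = [4, 2, 3, 7.0, 5.5, 0.75, 1.5, 1.25]

[4, 2, 3, 7.0, 5.5, 0.75, 1.5, 1.25]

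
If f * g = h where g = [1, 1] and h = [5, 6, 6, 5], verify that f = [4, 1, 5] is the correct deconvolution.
Forward-compute [4, 1, 5] * [1, 1]: h[0] = 4×1 = 4; h[1] = 4×1 + 1×1 = 5; h[2] = 1×1 + 5×1 = 6; h[3] = 5×1 = 5 → [4, 5, 6, 5]. Does not match given h = [5, 6, 6, 5].

Not verified. [4, 1, 5] * [1, 1] = [4, 5, 6, 5], which differs from [5, 6, 6, 5] at index 0.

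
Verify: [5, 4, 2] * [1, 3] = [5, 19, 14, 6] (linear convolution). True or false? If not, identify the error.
Recompute linear convolution of [5, 4, 2] and [1, 3]: y[0] = 5×1 = 5; y[1] = 5×3 + 4×1 = 19; y[2] = 4×3 + 2×1 = 14; y[3] = 2×3 = 6 → [5, 19, 14, 6]. Given [5, 19, 14, 6] matches, so answer: Yes

Yes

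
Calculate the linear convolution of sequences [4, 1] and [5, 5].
y[0] = 4×5 = 20; y[1] = 4×5 + 1×5 = 25; y[2] = 1×5 = 5

[20, 25, 5]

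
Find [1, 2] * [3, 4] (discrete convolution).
y[0] = 1×3 = 3; y[1] = 1×4 + 2×3 = 10; y[2] = 2×4 = 8

[3, 10, 8]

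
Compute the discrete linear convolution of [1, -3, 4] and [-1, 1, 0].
y[0] = 1×-1 = -1; y[1] = 1×1 + -3×-1 = 4; y[2] = 1×0 + -3×1 + 4×-1 = -7; y[3] = -3×0 + 4×1 = 4; y[4] = 4×0 = 0

[-1, 4, -7, 4, 0]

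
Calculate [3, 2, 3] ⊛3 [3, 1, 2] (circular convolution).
Use y[k] = Σ_j x[j]·h[(k-j) mod 3]. y[0] = 3×3 + 2×2 + 3×1 = 16; y[1] = 3×1 + 2×3 + 3×2 = 15; y[2] = 3×2 + 2×1 + 3×3 = 17. Result: [16, 15, 17]

[16, 15, 17]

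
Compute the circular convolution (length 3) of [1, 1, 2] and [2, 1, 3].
Use y[k] = Σ_j s[j]·t[(k-j) mod 3]. y[0] = 1×2 + 1×3 + 2×1 = 7; y[1] = 1×1 + 1×2 + 2×3 = 9; y[2] = 1×3 + 1×1 + 2×2 = 8. Result: [7, 9, 8]

[7, 9, 8]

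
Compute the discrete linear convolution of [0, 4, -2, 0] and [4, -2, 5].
y[0] = 0×4 = 0; y[1] = 0×-2 + 4×4 = 16; y[2] = 0×5 + 4×-2 + -2×4 = -16; y[3] = 4×5 + -2×-2 + 0×4 = 24; y[4] = -2×5 + 0×-2 = -10; y[5] = 0×5 = 0

[0, 16, -16, 24, -10, 0]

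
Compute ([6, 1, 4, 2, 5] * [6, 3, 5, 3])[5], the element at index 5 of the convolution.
Use y[k] = Σ_i a[i]·b[k-i] at k=5. y[5] = 4×3 + 2×5 + 5×3 = 37

37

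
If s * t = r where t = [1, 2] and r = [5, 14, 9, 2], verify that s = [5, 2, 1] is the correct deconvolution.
Forward-compute [5, 2, 1] * [1, 2]: r[0] = 5×1 = 5; r[1] = 5×2 + 2×1 = 12; r[2] = 2×2 + 1×1 = 5; r[3] = 1×2 = 2 → [5, 12, 5, 2]. Does not match given r = [5, 14, 9, 2].

Not verified. [5, 2, 1] * [1, 2] = [5, 12, 5, 2], which differs from [5, 14, 9, 2] at index 1.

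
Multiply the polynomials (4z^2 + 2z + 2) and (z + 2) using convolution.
Ascending coefficients: a = [2, 2, 4], b = [2, 1]. c[0] = 2×2 = 4; c[1] = 2×1 + 2×2 = 6; c[2] = 2×1 + 4×2 = 10; c[3] = 4×1 = 4. Result coefficients: [4, 6, 10, 4] → 4z^3 + 10z^2 + 6z + 4

4z^3 + 10z^2 + 6z + 4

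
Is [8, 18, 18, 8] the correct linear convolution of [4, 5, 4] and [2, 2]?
Recompute linear convolution of [4, 5, 4] and [2, 2]: y[0] = 4×2 = 8; y[1] = 4×2 + 5×2 = 18; y[2] = 5×2 + 4×2 = 18; y[3] = 4×2 = 8 → [8, 18, 18, 8]. Given [8, 18, 18, 8] matches, so answer: Yes

Yes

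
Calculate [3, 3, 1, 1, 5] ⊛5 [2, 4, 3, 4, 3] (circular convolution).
Use y[k] = Σ_j s[j]·t[(k-j) mod 5]. y[0] = 3×2 + 3×3 + 1×4 + 1×3 + 5×4 = 42; y[1] = 3×4 + 3×2 + 1×3 + 1×4 + 5×3 = 40; y[2] = 3×3 + 3×4 + 1×2 + 1×3 + 5×4 = 46; y[3] = 3×4 + 3×3 + 1×4 + 1×2 + 5×3 = 42; y[4] = 3×3 + 3×4 + 1×3 + 1×4 + 5×2 = 38. Result: [42, 40, 46, 42, 38]

[42, 40, 46, 42, 38]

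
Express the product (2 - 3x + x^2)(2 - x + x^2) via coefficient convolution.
Ascending coefficients: a = [2, -3, 1], b = [2, -1, 1]. c[0] = 2×2 = 4; c[1] = 2×-1 + -3×2 = -8; c[2] = 2×1 + -3×-1 + 1×2 = 7; c[3] = -3×1 + 1×-1 = -4; c[4] = 1×1 = 1. Result coefficients: [4, -8, 7, -4, 1] → 4 - 8x + 7x^2 - 4x^3 + x^4

4 - 8x + 7x^2 - 4x^3 + x^4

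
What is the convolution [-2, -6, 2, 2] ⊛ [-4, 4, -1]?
y[0] = -2×-4 = 8; y[1] = -2×4 + -6×-4 = 16; y[2] = -2×-1 + -6×4 + 2×-4 = -30; y[3] = -6×-1 + 2×4 + 2×-4 = 6; y[4] = 2×-1 + 2×4 = 6; y[5] = 2×-1 = -2

[8, 16, -30, 6, 6, -2]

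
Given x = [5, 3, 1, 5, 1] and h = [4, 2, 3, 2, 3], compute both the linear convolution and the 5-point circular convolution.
Linear: y_lin[0] = 5×4 = 20; y_lin[1] = 5×2 + 3×4 = 22; y_lin[2] = 5×3 + 3×2 + 1×4 = 25; y_lin[3] = 5×2 + 3×3 + 1×2 + 5×4 = 41; y_lin[4] = 5×3 + 3×2 + 1×3 + 5×2 + 1×4 = 38; y_lin[5] = 3×3 + 1×2 + 5×3 + 1×2 = 28; y_lin[6] = 1×3 + 5×2 + 1×3 = 16; y_lin[7] = 5×3 + 1×2 = 17; y_lin[8] = 1×3 = 3 → [20, 22, 25, 41, 38, 28, 16, 17, 3]. Circular (length 5): y[0] = 5×4 + 3×3 + 1×2 + 5×3 + 1×2 = 48; y[1] = 5×2 + 3×4 + 1×3 + 5×2 + 1×3 = 38; y[2] = 5×3 + 3×2 + 1×4 + 5×3 + 1×2 = 42; y[3] = 5×2 + 3×3 + 1×2 + 5×4 + 1×3 = 44; y[4] = 5×3 + 3×2 + 1×3 + 5×2 + 1×4 = 38 → [48, 38, 42, 44, 38]

Linear: [20, 22, 25, 41, 38, 28, 16, 17, 3], Circular: [48, 38, 42, 44, 38]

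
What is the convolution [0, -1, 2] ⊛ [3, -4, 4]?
y[0] = 0×3 = 0; y[1] = 0×-4 + -1×3 = -3; y[2] = 0×4 + -1×-4 + 2×3 = 10; y[3] = -1×4 + 2×-4 = -12; y[4] = 2×4 = 8

[0, -3, 10, -12, 8]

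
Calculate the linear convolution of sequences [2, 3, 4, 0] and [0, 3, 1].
y[0] = 2×0 = 0; y[1] = 2×3 + 3×0 = 6; y[2] = 2×1 + 3×3 + 4×0 = 11; y[3] = 3×1 + 4×3 + 0×0 = 15; y[4] = 4×1 + 0×3 = 4; y[5] = 0×1 = 0

[0, 6, 11, 15, 4, 0]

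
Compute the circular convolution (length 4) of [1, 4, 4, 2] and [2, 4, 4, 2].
Use y[k] = Σ_j f[j]·g[(k-j) mod 4]. y[0] = 1×2 + 4×2 + 4×4 + 2×4 = 34; y[1] = 1×4 + 4×2 + 4×2 + 2×4 = 28; y[2] = 1×4 + 4×4 + 4×2 + 2×2 = 32; y[3] = 1×2 + 4×4 + 4×4 + 2×2 = 38. Result: [34, 28, 32, 38]

[34, 28, 32, 38]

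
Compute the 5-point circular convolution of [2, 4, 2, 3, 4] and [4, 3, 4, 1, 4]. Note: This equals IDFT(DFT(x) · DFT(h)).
Either evaluate y[k] = Σ_j x[j]·h[(k-j) mod 5] directly, or use IDFT(DFT(x) · DFT(h)). y[0] = 2×4 + 4×4 + 2×1 + 3×4 + 4×3 = 50; y[1] = 2×3 + 4×4 + 2×4 + 3×1 + 4×4 = 49; y[2] = 2×4 + 4×3 + 2×4 + 3×4 + 4×1 = 44; y[3] = 2×1 + 4×4 + 2×3 + 3×4 + 4×4 = 52; y[4] = 2×4 + 4×1 + 2×4 + 3×3 + 4×4 = 45. Result: [50, 49, 44, 52, 45]

[50, 49, 44, 52, 45]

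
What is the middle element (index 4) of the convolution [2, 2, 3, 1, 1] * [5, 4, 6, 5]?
Use y[k] = Σ_i a[i]·b[k-i] at k=4. y[4] = 2×5 + 3×6 + 1×4 + 1×5 = 37

37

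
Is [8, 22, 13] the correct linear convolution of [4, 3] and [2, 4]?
Recompute linear convolution of [4, 3] and [2, 4]: y[0] = 4×2 = 8; y[1] = 4×4 + 3×2 = 22; y[2] = 3×4 = 12 → [8, 22, 12]. Compare to given [8, 22, 13]: they differ at index 2: given 13, correct 12, so answer: No

No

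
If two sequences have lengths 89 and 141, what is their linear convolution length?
Linear/full convolution length: m + n - 1 = 89 + 141 - 1 = 229

229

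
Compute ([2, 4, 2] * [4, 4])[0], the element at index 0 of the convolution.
Use y[k] = Σ_i a[i]·b[k-i] at k=0. y[0] = 2×4 = 8

8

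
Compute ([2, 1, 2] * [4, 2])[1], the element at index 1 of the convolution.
Use y[k] = Σ_i a[i]·b[k-i] at k=1. y[1] = 2×2 + 1×4 = 8

8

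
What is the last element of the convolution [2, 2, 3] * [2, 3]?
Use y[k] = Σ_i a[i]·b[k-i] at k=3. y[3] = 3×3 = 9

9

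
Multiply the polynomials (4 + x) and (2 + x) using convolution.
Ascending coefficients: a = [4, 1], b = [2, 1]. c[0] = 4×2 = 8; c[1] = 4×1 + 1×2 = 6; c[2] = 1×1 = 1. Result coefficients: [8, 6, 1] → 8 + 6x + x^2

8 + 6x + x^2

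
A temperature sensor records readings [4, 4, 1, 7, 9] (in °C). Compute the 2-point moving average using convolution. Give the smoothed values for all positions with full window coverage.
2-point moving average kernel = [1, 1]. Apply in 'valid' mode (full window coverage): avg[0] = (4 + 4) / 2 = 4.0; avg[1] = (4 + 1) / 2 = 2.5; avg[2] = (1 + 7) / 2 = 4.0; avg[3] = (7 + 9) / 2 = 8.0. Smoothed values: [4.0, 2.5, 4.0, 8.0]

[4.0, 2.5, 4.0, 8.0]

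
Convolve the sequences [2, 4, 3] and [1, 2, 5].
y[0] = 2×1 = 2; y[1] = 2×2 + 4×1 = 8; y[2] = 2×5 + 4×2 + 3×1 = 21; y[3] = 4×5 + 3×2 = 26; y[4] = 3×5 = 15

[2, 8, 21, 26, 15]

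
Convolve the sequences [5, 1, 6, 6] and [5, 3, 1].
y[0] = 5×5 = 25; y[1] = 5×3 + 1×5 = 20; y[2] = 5×1 + 1×3 + 6×5 = 38; y[3] = 1×1 + 6×3 + 6×5 = 49; y[4] = 6×1 + 6×3 = 24; y[5] = 6×1 = 6

[25, 20, 38, 49, 24, 6]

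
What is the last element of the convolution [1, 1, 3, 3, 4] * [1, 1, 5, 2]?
Use y[k] = Σ_i a[i]·b[k-i] at k=7. y[7] = 4×2 = 8

8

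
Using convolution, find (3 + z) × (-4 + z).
Ascending coefficients: a = [3, 1], b = [-4, 1]. c[0] = 3×-4 = -12; c[1] = 3×1 + 1×-4 = -1; c[2] = 1×1 = 1. Result coefficients: [-12, -1, 1] → -12 - z + z^2

-12 - z + z^2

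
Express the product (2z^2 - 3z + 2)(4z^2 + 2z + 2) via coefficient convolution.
Ascending coefficients: a = [2, -3, 2], b = [2, 2, 4]. c[0] = 2×2 = 4; c[1] = 2×2 + -3×2 = -2; c[2] = 2×4 + -3×2 + 2×2 = 6; c[3] = -3×4 + 2×2 = -8; c[4] = 2×4 = 8. Result coefficients: [4, -2, 6, -8, 8] → 8z^4 - 8z^3 + 6z^2 - 2z + 4

8z^4 - 8z^3 + 6z^2 - 2z + 4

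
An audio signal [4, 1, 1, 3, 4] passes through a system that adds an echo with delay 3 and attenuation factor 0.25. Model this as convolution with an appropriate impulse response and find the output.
Direct-path + delayed-attenuated-path model → impulse response h = [1, 0, 0, 0.25] (1 at lag 0, 0.25 at lag 3). Output y[n] = x[n] + 0.25·x[n - 3] (with x[n] = 0 outside 0..4): y[0] = 4 + 0.25×0 = 4; y[1] = 1 + 0.25×0 = 1; y[2] = 1 + 0.25×0 = 1; y[3] = 3 + 0.25×4 = 4.0; y[4] = 4 + 0.25×1 = 4.25; y[5] = 0 + 0.25×1 = 0.25; y[6] = 0 + 0.25×3 = 0.75; y[7] = 0 + 0.25×4 = 1.0. So y = [4, 1, 1, 4.0, 4.25, 0.25, 0.75, 1.0]

[4, 1, 1, 4.0, 4.25, 0.25, 0.75, 1.0]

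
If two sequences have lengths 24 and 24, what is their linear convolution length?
Linear/full convolution length: m + n - 1 = 24 + 24 - 1 = 47

47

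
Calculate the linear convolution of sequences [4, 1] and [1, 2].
y[0] = 4×1 = 4; y[1] = 4×2 + 1×1 = 9; y[2] = 1×2 = 2

[4, 9, 2]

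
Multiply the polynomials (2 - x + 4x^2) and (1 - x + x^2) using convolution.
Ascending coefficients: a = [2, -1, 4], b = [1, -1, 1]. c[0] = 2×1 = 2; c[1] = 2×-1 + -1×1 = -3; c[2] = 2×1 + -1×-1 + 4×1 = 7; c[3] = -1×1 + 4×-1 = -5; c[4] = 4×1 = 4. Result coefficients: [2, -3, 7, -5, 4] → 2 - 3x + 7x^2 - 5x^3 + 4x^4

2 - 3x + 7x^2 - 5x^3 + 4x^4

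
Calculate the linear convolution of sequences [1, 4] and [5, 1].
y[0] = 1×5 = 5; y[1] = 1×1 + 4×5 = 21; y[2] = 4×1 = 4

[5, 21, 4]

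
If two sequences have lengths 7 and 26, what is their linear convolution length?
Linear/full convolution length: m + n - 1 = 7 + 26 - 1 = 32

32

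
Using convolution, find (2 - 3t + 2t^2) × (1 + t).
Ascending coefficients: a = [2, -3, 2], b = [1, 1]. c[0] = 2×1 = 2; c[1] = 2×1 + -3×1 = -1; c[2] = -3×1 + 2×1 = -1; c[3] = 2×1 = 2. Result coefficients: [2, -1, -1, 2] → 2 - t - t^2 + 2t^3

2 - t - t^2 + 2t^3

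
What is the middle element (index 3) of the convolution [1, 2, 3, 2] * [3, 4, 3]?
Use y[k] = Σ_i a[i]·b[k-i] at k=3. y[3] = 2×3 + 3×4 + 2×3 = 24

24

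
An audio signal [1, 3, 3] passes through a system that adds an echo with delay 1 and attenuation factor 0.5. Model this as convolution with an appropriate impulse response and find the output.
Direct-path + delayed-attenuated-path model → impulse response h = [1, 0.5] (1 at lag 0, 0.5 at lag 1). Output y[n] = x[n] + 0.5·x[n - 1] (with x[n] = 0 outside 0..2): y[0] = 1 + 0.5×0 = 1; y[1] = 3 + 0.5×1 = 3.5; y[2] = 3 + 0.5×3 = 4.5; y[3] = 0 + 0.5×3 = 1.5. So y = [1, 3.5, 4.5, 1.5]

[1, 3.5, 4.5, 1.5]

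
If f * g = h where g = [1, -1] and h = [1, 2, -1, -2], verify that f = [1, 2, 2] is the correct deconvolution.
Forward-compute [1, 2, 2] * [1, -1]: h[0] = 1×1 = 1; h[1] = 1×-1 + 2×1 = 1; h[2] = 2×-1 + 2×1 = 0; h[3] = 2×-1 = -2 → [1, 1, 0, -2]. Does not match given h = [1, 2, -1, -2].

Not verified. [1, 2, 2] * [1, -1] = [1, 1, 0, -2], which differs from [1, 2, -1, -2] at index 1.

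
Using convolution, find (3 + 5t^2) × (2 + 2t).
Ascending coefficients: a = [3, 0, 5], b = [2, 2]. c[0] = 3×2 = 6; c[1] = 3×2 + 0×2 = 6; c[2] = 0×2 + 5×2 = 10; c[3] = 5×2 = 10. Result coefficients: [6, 6, 10, 10] → 6 + 6t + 10t^2 + 10t^3

6 + 6t + 10t^2 + 10t^3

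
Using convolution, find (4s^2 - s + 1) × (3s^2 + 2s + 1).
Ascending coefficients: a = [1, -1, 4], b = [1, 2, 3]. c[0] = 1×1 = 1; c[1] = 1×2 + -1×1 = 1; c[2] = 1×3 + -1×2 + 4×1 = 5; c[3] = -1×3 + 4×2 = 5; c[4] = 4×3 = 12. Result coefficients: [1, 1, 5, 5, 12] → 12s^4 + 5s^3 + 5s^2 + s + 1

12s^4 + 5s^3 + 5s^2 + s + 1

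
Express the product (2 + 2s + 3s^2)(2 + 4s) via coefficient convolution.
Ascending coefficients: a = [2, 2, 3], b = [2, 4]. c[0] = 2×2 = 4; c[1] = 2×4 + 2×2 = 12; c[2] = 2×4 + 3×2 = 14; c[3] = 3×4 = 12. Result coefficients: [4, 12, 14, 12] → 4 + 12s + 14s^2 + 12s^3

4 + 12s + 14s^2 + 12s^3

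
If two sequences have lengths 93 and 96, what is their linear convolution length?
Linear/full convolution length: m + n - 1 = 93 + 96 - 1 = 188

188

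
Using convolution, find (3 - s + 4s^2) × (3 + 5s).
Ascending coefficients: a = [3, -1, 4], b = [3, 5]. c[0] = 3×3 = 9; c[1] = 3×5 + -1×3 = 12; c[2] = -1×5 + 4×3 = 7; c[3] = 4×5 = 20. Result coefficients: [9, 12, 7, 20] → 9 + 12s + 7s^2 + 20s^3

9 + 12s + 7s^2 + 20s^3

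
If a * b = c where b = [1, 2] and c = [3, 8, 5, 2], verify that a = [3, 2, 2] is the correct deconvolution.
Forward-compute [3, 2, 2] * [1, 2]: c[0] = 3×1 = 3; c[1] = 3×2 + 2×1 = 8; c[2] = 2×2 + 2×1 = 6; c[3] = 2×2 = 4 → [3, 8, 6, 4]. Does not match given c = [3, 8, 5, 2].

Not verified. [3, 2, 2] * [1, 2] = [3, 8, 6, 4], which differs from [3, 8, 5, 2] at index 2.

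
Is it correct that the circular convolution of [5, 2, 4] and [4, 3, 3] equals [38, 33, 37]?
Recompute circular convolution of [5, 2, 4] and [4, 3, 3]: y[0] = 5×4 + 2×3 + 4×3 = 38; y[1] = 5×3 + 2×4 + 4×3 = 35; y[2] = 5×3 + 2×3 + 4×4 = 37 → [38, 35, 37]. Compare to given [38, 33, 37]: they differ at index 1: given 33, correct 35, so answer: No

No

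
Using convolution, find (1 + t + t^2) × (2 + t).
Ascending coefficients: a = [1, 1, 1], b = [2, 1]. c[0] = 1×2 = 2; c[1] = 1×1 + 1×2 = 3; c[2] = 1×1 + 1×2 = 3; c[3] = 1×1 = 1. Result coefficients: [2, 3, 3, 1] → 2 + 3t + 3t^2 + t^3

2 + 3t + 3t^2 + t^3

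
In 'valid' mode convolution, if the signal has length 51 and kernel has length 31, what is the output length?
'Valid' mode counts only positions where the kernel fully overlaps the signal: m - n + 1 = 51 - 31 + 1 = 21

21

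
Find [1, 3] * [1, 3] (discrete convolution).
y[0] = 1×1 = 1; y[1] = 1×3 + 3×1 = 6; y[2] = 3×3 = 9

[1, 6, 9]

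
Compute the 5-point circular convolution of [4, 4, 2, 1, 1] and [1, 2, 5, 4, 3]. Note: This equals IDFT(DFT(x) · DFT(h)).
Either evaluate y[k] = Σ_j x[j]·h[(k-j) mod 5] directly, or use IDFT(DFT(x) · DFT(h)). y[0] = 4×1 + 4×3 + 2×4 + 1×5 + 1×2 = 31; y[1] = 4×2 + 4×1 + 2×3 + 1×4 + 1×5 = 27; y[2] = 4×5 + 4×2 + 2×1 + 1×3 + 1×4 = 37; y[3] = 4×4 + 4×5 + 2×2 + 1×1 + 1×3 = 44; y[4] = 4×3 + 4×4 + 2×5 + 1×2 + 1×1 = 41. Result: [31, 27, 37, 44, 41]

[31, 27, 37, 44, 41]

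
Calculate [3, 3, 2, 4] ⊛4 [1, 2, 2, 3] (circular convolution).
Use y[k] = Σ_j f[j]·g[(k-j) mod 4]. y[0] = 3×1 + 3×3 + 2×2 + 4×2 = 24; y[1] = 3×2 + 3×1 + 2×3 + 4×2 = 23; y[2] = 3×2 + 3×2 + 2×1 + 4×3 = 26; y[3] = 3×3 + 3×2 + 2×2 + 4×1 = 23. Result: [24, 23, 26, 23]

[24, 23, 26, 23]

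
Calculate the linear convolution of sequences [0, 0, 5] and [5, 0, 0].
y[0] = 0×5 = 0; y[1] = 0×0 + 0×5 = 0; y[2] = 0×0 + 0×0 + 5×5 = 25; y[3] = 0×0 + 5×0 = 0; y[4] = 5×0 = 0

[0, 0, 25, 0, 0]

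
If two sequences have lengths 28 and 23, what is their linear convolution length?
Linear/full convolution length: m + n - 1 = 28 + 23 - 1 = 50

50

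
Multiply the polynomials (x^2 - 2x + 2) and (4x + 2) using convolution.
Ascending coefficients: a = [2, -2, 1], b = [2, 4]. c[0] = 2×2 = 4; c[1] = 2×4 + -2×2 = 4; c[2] = -2×4 + 1×2 = -6; c[3] = 1×4 = 4. Result coefficients: [4, 4, -6, 4] → 4x^3 - 6x^2 + 4x + 4

4x^3 - 6x^2 + 4x + 4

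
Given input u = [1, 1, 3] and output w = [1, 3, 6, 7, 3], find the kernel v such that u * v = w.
Output length 5 = len(u) + len(v) - 1 ⇒ len(v) = 3. Solve v forward using v[k] = (w[k] - Σ_{i≥1} u[i]·v[k-i]) / u[0]: v[0] = w[0] / u[0] = 1 / 1 = 1; v[1] = (w[1] - 1×1) / u[0] = (3 - 1×1) / 1 = 2; v[2] = (w[2] - 1×2 - 3×1) / u[0] = (6 - 1×2 - 3×1) / 1 = 1. So v = [1, 2, 1]. Forward-check [1, 1, 3] * [1, 2, 1]: w[0] = 1×1 = 1; w[1] = 1×2 + 1×1 = 3; w[2] = 1×1 + 1×2 + 3×1 = 6; w[3] = 1×1 + 3×2 = 7; w[4] = 3×1 = 3 → [1, 3, 6, 7, 3] ✓

[1, 2, 1]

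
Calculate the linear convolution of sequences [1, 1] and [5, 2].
y[0] = 1×5 = 5; y[1] = 1×2 + 1×5 = 7; y[2] = 1×2 = 2

[5, 7, 2]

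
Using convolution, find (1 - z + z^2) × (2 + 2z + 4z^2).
Ascending coefficients: a = [1, -1, 1], b = [2, 2, 4]. c[0] = 1×2 = 2; c[1] = 1×2 + -1×2 = 0; c[2] = 1×4 + -1×2 + 1×2 = 4; c[3] = -1×4 + 1×2 = -2; c[4] = 1×4 = 4. Result coefficients: [2, 0, 4, -2, 4] → 2 + 4z^2 - 2z^3 + 4z^4

2 + 4z^2 - 2z^3 + 4z^4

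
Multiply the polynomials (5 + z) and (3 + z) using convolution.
Ascending coefficients: a = [5, 1], b = [3, 1]. c[0] = 5×3 = 15; c[1] = 5×1 + 1×3 = 8; c[2] = 1×1 = 1. Result coefficients: [15, 8, 1] → 15 + 8z + z^2

15 + 8z + z^2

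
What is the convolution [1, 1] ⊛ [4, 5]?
y[0] = 1×4 = 4; y[1] = 1×5 + 1×4 = 9; y[2] = 1×5 = 5

[4, 9, 5]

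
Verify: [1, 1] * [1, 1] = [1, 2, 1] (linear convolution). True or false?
Recompute linear convolution of [1, 1] and [1, 1]: y[0] = 1×1 = 1; y[1] = 1×1 + 1×1 = 2; y[2] = 1×1 = 1 → [1, 2, 1]. Given [1, 2, 1] matches, so answer: Yes

Yes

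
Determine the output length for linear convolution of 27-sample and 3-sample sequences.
Linear/full convolution length: m + n - 1 = 27 + 3 - 1 = 29

29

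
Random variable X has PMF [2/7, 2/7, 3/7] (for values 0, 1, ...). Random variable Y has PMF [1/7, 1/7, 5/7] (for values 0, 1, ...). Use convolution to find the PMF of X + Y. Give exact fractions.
P(X+Y=k) = Σ_i P(X=i)·P(Y=k-i) — a convolution of [2/7, 2/7, 3/7] and [1/7, 1/7, 5/7]. P(X+Y=0) = (2/7)×(1/7) = 2/49; P(X+Y=1) = (2/7)×(1/7) + (2/7)×(1/7) = 2/49 + 2/49 = 4/49; P(X+Y=2) = (2/7)×(5/7) + (2/7)×(1/7) + (3/7)×(1/7) = 10/49 + 2/49 + 3/49 = 15/49; P(X+Y=3) = (2/7)×(5/7) + (3/7)×(1/7) = 10/49 + 3/49 = 13/49; P(X+Y=4) = (3/7)×(5/7) = 15/49. PMF: [2/49, 4/49, 15/49, 13/49, 15/49] (sums to 1 ✓)

[2/49, 4/49, 15/49, 13/49, 15/49]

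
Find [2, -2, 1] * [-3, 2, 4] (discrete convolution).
y[0] = 2×-3 = -6; y[1] = 2×2 + -2×-3 = 10; y[2] = 2×4 + -2×2 + 1×-3 = 1; y[3] = -2×4 + 1×2 = -6; y[4] = 1×4 = 4

[-6, 10, 1, -6, 4]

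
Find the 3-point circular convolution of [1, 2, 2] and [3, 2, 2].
Use y[k] = Σ_j u[j]·v[(k-j) mod 3]. y[0] = 1×3 + 2×2 + 2×2 = 11; y[1] = 1×2 + 2×3 + 2×2 = 12; y[2] = 1×2 + 2×2 + 2×3 = 12. Result: [11, 12, 12]

[11, 12, 12]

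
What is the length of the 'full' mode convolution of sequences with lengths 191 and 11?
Linear/full convolution length: m + n - 1 = 191 + 11 - 1 = 201

201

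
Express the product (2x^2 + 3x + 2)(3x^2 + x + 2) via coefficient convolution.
Ascending coefficients: a = [2, 3, 2], b = [2, 1, 3]. c[0] = 2×2 = 4; c[1] = 2×1 + 3×2 = 8; c[2] = 2×3 + 3×1 + 2×2 = 13; c[3] = 3×3 + 2×1 = 11; c[4] = 2×3 = 6. Result coefficients: [4, 8, 13, 11, 6] → 6x^4 + 11x^3 + 13x^2 + 8x + 4

6x^4 + 11x^3 + 13x^2 + 8x + 4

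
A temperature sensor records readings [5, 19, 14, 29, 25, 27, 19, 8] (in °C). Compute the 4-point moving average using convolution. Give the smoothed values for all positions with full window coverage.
4-point moving average kernel = [1, 1, 1, 1]. Apply in 'valid' mode (full window coverage): avg[0] = (5 + 19 + 14 + 29) / 4 = 16.75; avg[1] = (19 + 14 + 29 + 25) / 4 = 21.75; avg[2] = (14 + 29 + 25 + 27) / 4 = 23.75; avg[3] = (29 + 25 + 27 + 19) / 4 = 25.0; avg[4] = (25 + 27 + 19 + 8) / 4 = 19.75. Smoothed values: [16.75, 21.75, 23.75, 25.0, 19.75]

[16.75, 21.75, 23.75, 25.0, 19.75]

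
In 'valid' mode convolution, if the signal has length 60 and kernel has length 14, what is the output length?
'Valid' mode counts only positions where the kernel fully overlaps the signal: m - n + 1 = 60 - 14 + 1 = 47

47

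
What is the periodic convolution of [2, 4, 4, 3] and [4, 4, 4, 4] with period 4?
Use y[k] = Σ_j a[j]·b[(k-j) mod 4]. y[0] = 2×4 + 4×4 + 4×4 + 3×4 = 52; y[1] = 2×4 + 4×4 + 4×4 + 3×4 = 52; y[2] = 2×4 + 4×4 + 4×4 + 3×4 = 52; y[3] = 2×4 + 4×4 + 4×4 + 3×4 = 52. Result: [52, 52, 52, 52]

[52, 52, 52, 52]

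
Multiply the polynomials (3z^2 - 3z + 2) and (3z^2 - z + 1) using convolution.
Ascending coefficients: a = [2, -3, 3], b = [1, -1, 3]. c[0] = 2×1 = 2; c[1] = 2×-1 + -3×1 = -5; c[2] = 2×3 + -3×-1 + 3×1 = 12; c[3] = -3×3 + 3×-1 = -12; c[4] = 3×3 = 9. Result coefficients: [2, -5, 12, -12, 9] → 9z^4 - 12z^3 + 12z^2 - 5z + 2

9z^4 - 12z^3 + 12z^2 - 5z + 2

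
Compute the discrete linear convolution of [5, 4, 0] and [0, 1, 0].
y[0] = 5×0 = 0; y[1] = 5×1 + 4×0 = 5; y[2] = 5×0 + 4×1 + 0×0 = 4; y[3] = 4×0 + 0×1 = 0; y[4] = 0×0 = 0

[0, 5, 4, 0, 0]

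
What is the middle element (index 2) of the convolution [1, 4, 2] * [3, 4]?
Use y[k] = Σ_i a[i]·b[k-i] at k=2. y[2] = 4×4 + 2×3 = 22

22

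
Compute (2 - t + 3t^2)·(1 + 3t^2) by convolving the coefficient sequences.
Ascending coefficients: a = [2, -1, 3], b = [1, 0, 3]. c[0] = 2×1 = 2; c[1] = 2×0 + -1×1 = -1; c[2] = 2×3 + -1×0 + 3×1 = 9; c[3] = -1×3 + 3×0 = -3; c[4] = 3×3 = 9. Result coefficients: [2, -1, 9, -3, 9] → 2 - t + 9t^2 - 3t^3 + 9t^4

2 - t + 9t^2 - 3t^3 + 9t^4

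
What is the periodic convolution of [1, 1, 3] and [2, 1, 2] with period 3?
Use y[k] = Σ_j x[j]·h[(k-j) mod 3]. y[0] = 1×2 + 1×2 + 3×1 = 7; y[1] = 1×1 + 1×2 + 3×2 = 9; y[2] = 1×2 + 1×1 + 3×2 = 9. Result: [7, 9, 9]

[7, 9, 9]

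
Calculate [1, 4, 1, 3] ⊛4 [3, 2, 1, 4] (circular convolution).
Use y[k] = Σ_j a[j]·b[(k-j) mod 4]. y[0] = 1×3 + 4×4 + 1×1 + 3×2 = 26; y[1] = 1×2 + 4×3 + 1×4 + 3×1 = 21; y[2] = 1×1 + 4×2 + 1×3 + 3×4 = 24; y[3] = 1×4 + 4×1 + 1×2 + 3×3 = 19. Result: [26, 21, 24, 19]

[26, 21, 24, 19]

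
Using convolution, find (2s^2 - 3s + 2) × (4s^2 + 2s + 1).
Ascending coefficients: a = [2, -3, 2], b = [1, 2, 4]. c[0] = 2×1 = 2; c[1] = 2×2 + -3×1 = 1; c[2] = 2×4 + -3×2 + 2×1 = 4; c[3] = -3×4 + 2×2 = -8; c[4] = 2×4 = 8. Result coefficients: [2, 1, 4, -8, 8] → 8s^4 - 8s^3 + 4s^2 + s + 2

8s^4 - 8s^3 + 4s^2 + s + 2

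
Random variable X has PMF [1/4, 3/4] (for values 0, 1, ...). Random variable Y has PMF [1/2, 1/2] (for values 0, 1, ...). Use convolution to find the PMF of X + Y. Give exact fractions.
P(X+Y=k) = Σ_i P(X=i)·P(Y=k-i) — a convolution of [1/4, 3/4] and [1/2, 1/2]. P(X+Y=0) = (1/4)×(1/2) = 1/8; P(X+Y=1) = (1/4)×(1/2) + (3/4)×(1/2) = 1/8 + 3/8 = 1/2; P(X+Y=2) = (3/4)×(1/2) = 3/8. PMF: [1/8, 1/2, 3/8] (sums to 1 ✓)

[1/8, 1/2, 3/8]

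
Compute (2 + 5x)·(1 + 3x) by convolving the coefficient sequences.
Ascending coefficients: a = [2, 5], b = [1, 3]. c[0] = 2×1 = 2; c[1] = 2×3 + 5×1 = 11; c[2] = 5×3 = 15. Result coefficients: [2, 11, 15] → 2 + 11x + 15x^2

2 + 11x + 15x^2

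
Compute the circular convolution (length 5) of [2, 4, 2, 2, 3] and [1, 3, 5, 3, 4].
Use y[k] = Σ_j a[j]·b[(k-j) mod 5]. y[0] = 2×1 + 4×4 + 2×3 + 2×5 + 3×3 = 43; y[1] = 2×3 + 4×1 + 2×4 + 2×3 + 3×5 = 39; y[2] = 2×5 + 4×3 + 2×1 + 2×4 + 3×3 = 41; y[3] = 2×3 + 4×5 + 2×3 + 2×1 + 3×4 = 46; y[4] = 2×4 + 4×3 + 2×5 + 2×3 + 3×1 = 39. Result: [43, 39, 41, 46, 39]

[43, 39, 41, 46, 39]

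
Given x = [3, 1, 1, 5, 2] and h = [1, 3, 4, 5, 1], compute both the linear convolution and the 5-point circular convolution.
Linear: y_lin[0] = 3×1 = 3; y_lin[1] = 3×3 + 1×1 = 10; y_lin[2] = 3×4 + 1×3 + 1×1 = 16; y_lin[3] = 3×5 + 1×4 + 1×3 + 5×1 = 27; y_lin[4] = 3×1 + 1×5 + 1×4 + 5×3 + 2×1 = 29; y_lin[5] = 1×1 + 1×5 + 5×4 + 2×3 = 32; y_lin[6] = 1×1 + 5×5 + 2×4 = 34; y_lin[7] = 5×1 + 2×5 = 15; y_lin[8] = 2×1 = 2 → [3, 10, 16, 27, 29, 32, 34, 15, 2]. Circular (length 5): y[0] = 3×1 + 1×1 + 1×5 + 5×4 + 2×3 = 35; y[1] = 3×3 + 1×1 + 1×1 + 5×5 + 2×4 = 44; y[2] = 3×4 + 1×3 + 1×1 + 5×1 + 2×5 = 31; y[3] = 3×5 + 1×4 + 1×3 + 5×1 + 2×1 = 29; y[4] = 3×1 + 1×5 + 1×4 + 5×3 + 2×1 = 29 → [35, 44, 31, 29, 29]

Linear: [3, 10, 16, 27, 29, 32, 34, 15, 2], Circular: [35, 44, 31, 29, 29]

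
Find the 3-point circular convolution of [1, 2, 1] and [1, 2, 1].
Use y[k] = Σ_j f[j]·g[(k-j) mod 3]. y[0] = 1×1 + 2×1 + 1×2 = 5; y[1] = 1×2 + 2×1 + 1×1 = 5; y[2] = 1×1 + 2×2 + 1×1 = 6. Result: [5, 5, 6]

[5, 5, 6]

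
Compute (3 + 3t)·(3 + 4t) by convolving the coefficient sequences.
Ascending coefficients: a = [3, 3], b = [3, 4]. c[0] = 3×3 = 9; c[1] = 3×4 + 3×3 = 21; c[2] = 3×4 = 12. Result coefficients: [9, 21, 12] → 9 + 21t + 12t^2

9 + 21t + 12t^2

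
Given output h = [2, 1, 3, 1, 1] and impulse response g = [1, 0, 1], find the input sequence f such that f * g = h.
Deconvolve h=[2, 1, 3, 1, 1] by g=[1, 0, 1]. Since g[0]=1, solve forward: f[0] = h[0] / 1 = 2; f[1] = (h[1] - 2×0) / 1 = 1; f[2] = (h[2] - 1×0 - 2×1) / 1 = 1. So f = [2, 1, 1]. Check by forward convolution: h[0] = 2×1 = 2; h[1] = 2×0 + 1×1 = 1; h[2] = 2×1 + 1×0 + 1×1 = 3; h[3] = 1×1 + 1×0 = 1; h[4] = 1×1 = 1

[2, 1, 1]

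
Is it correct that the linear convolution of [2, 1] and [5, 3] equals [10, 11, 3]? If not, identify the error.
Recompute linear convolution of [2, 1] and [5, 3]: y[0] = 2×5 = 10; y[1] = 2×3 + 1×5 = 11; y[2] = 1×3 = 3 → [10, 11, 3]. Given [10, 11, 3] matches, so answer: Yes

Yes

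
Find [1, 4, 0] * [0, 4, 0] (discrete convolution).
y[0] = 1×0 = 0; y[1] = 1×4 + 4×0 = 4; y[2] = 1×0 + 4×4 + 0×0 = 16; y[3] = 4×0 + 0×4 = 0; y[4] = 0×0 = 0

[0, 4, 16, 0, 0]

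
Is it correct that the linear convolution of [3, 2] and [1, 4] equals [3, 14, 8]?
Recompute linear convolution of [3, 2] and [1, 4]: y[0] = 3×1 = 3; y[1] = 3×4 + 2×1 = 14; y[2] = 2×4 = 8 → [3, 14, 8]. Given [3, 14, 8] matches, so answer: Yes

Yes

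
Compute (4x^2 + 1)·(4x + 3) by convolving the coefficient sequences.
Ascending coefficients: a = [1, 0, 4], b = [3, 4]. c[0] = 1×3 = 3; c[1] = 1×4 + 0×3 = 4; c[2] = 0×4 + 4×3 = 12; c[3] = 4×4 = 16. Result coefficients: [3, 4, 12, 16] → 16x^3 + 12x^2 + 4x + 3

16x^3 + 12x^2 + 4x + 3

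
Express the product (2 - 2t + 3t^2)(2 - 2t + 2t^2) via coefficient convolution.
Ascending coefficients: a = [2, -2, 3], b = [2, -2, 2]. c[0] = 2×2 = 4; c[1] = 2×-2 + -2×2 = -8; c[2] = 2×2 + -2×-2 + 3×2 = 14; c[3] = -2×2 + 3×-2 = -10; c[4] = 3×2 = 6. Result coefficients: [4, -8, 14, -10, 6] → 4 - 8t + 14t^2 - 10t^3 + 6t^4

4 - 8t + 14t^2 - 10t^3 + 6t^4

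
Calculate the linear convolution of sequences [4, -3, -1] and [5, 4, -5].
y[0] = 4×5 = 20; y[1] = 4×4 + -3×5 = 1; y[2] = 4×-5 + -3×4 + -1×5 = -37; y[3] = -3×-5 + -1×4 = 11; y[4] = -1×-5 = 5

[20, 1, -37, 11, 5]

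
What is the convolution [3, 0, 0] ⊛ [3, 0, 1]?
y[0] = 3×3 = 9; y[1] = 3×0 + 0×3 = 0; y[2] = 3×1 + 0×0 + 0×3 = 3; y[3] = 0×1 + 0×0 = 0; y[4] = 0×1 = 0

[9, 0, 3, 0, 0]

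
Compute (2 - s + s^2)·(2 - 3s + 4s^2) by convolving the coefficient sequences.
Ascending coefficients: a = [2, -1, 1], b = [2, -3, 4]. c[0] = 2×2 = 4; c[1] = 2×-3 + -1×2 = -8; c[2] = 2×4 + -1×-3 + 1×2 = 13; c[3] = -1×4 + 1×-3 = -7; c[4] = 1×4 = 4. Result coefficients: [4, -8, 13, -7, 4] → 4 - 8s + 13s^2 - 7s^3 + 4s^4

4 - 8s + 13s^2 - 7s^3 + 4s^4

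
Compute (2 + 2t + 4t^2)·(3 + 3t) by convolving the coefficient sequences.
Ascending coefficients: a = [2, 2, 4], b = [3, 3]. c[0] = 2×3 = 6; c[1] = 2×3 + 2×3 = 12; c[2] = 2×3 + 4×3 = 18; c[3] = 4×3 = 12. Result coefficients: [6, 12, 18, 12] → 6 + 12t + 18t^2 + 12t^3

6 + 12t + 18t^2 + 12t^3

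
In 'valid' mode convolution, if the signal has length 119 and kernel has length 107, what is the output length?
'Valid' mode counts only positions where the kernel fully overlaps the signal: m - n + 1 = 119 - 107 + 1 = 13

13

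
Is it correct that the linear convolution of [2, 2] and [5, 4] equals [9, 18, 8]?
Recompute linear convolution of [2, 2] and [5, 4]: y[0] = 2×5 = 10; y[1] = 2×4 + 2×5 = 18; y[2] = 2×4 = 8 → [10, 18, 8]. Compare to given [9, 18, 8]: they differ at index 0: given 9, correct 10, so answer: No

No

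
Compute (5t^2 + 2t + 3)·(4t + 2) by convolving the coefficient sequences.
Ascending coefficients: a = [3, 2, 5], b = [2, 4]. c[0] = 3×2 = 6; c[1] = 3×4 + 2×2 = 16; c[2] = 2×4 + 5×2 = 18; c[3] = 5×4 = 20. Result coefficients: [6, 16, 18, 20] → 20t^3 + 18t^2 + 16t + 6

20t^3 + 18t^2 + 16t + 6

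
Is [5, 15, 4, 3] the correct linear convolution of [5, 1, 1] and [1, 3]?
Recompute linear convolution of [5, 1, 1] and [1, 3]: y[0] = 5×1 = 5; y[1] = 5×3 + 1×1 = 16; y[2] = 1×3 + 1×1 = 4; y[3] = 1×3 = 3 → [5, 16, 4, 3]. Compare to given [5, 15, 4, 3]: they differ at index 1: given 15, correct 16, so answer: No

No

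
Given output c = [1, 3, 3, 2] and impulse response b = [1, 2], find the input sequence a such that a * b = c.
Deconvolve c=[1, 3, 3, 2] by b=[1, 2]. Since b[0]=1, solve forward: a[0] = c[0] / 1 = 1; a[1] = (c[1] - 1×2) / 1 = 1; a[2] = (c[2] - 1×2) / 1 = 1. So a = [1, 1, 1]. Check by forward convolution: c[0] = 1×1 = 1; c[1] = 1×2 + 1×1 = 3; c[2] = 1×2 + 1×1 = 3; c[3] = 1×2 = 2

[1, 1, 1]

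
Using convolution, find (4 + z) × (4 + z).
Ascending coefficients: a = [4, 1], b = [4, 1]. c[0] = 4×4 = 16; c[1] = 4×1 + 1×4 = 8; c[2] = 1×1 = 1. Result coefficients: [16, 8, 1] → 16 + 8z + z^2

16 + 8z + z^2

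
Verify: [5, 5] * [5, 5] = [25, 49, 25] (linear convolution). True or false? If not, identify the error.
Recompute linear convolution of [5, 5] and [5, 5]: y[0] = 5×5 = 25; y[1] = 5×5 + 5×5 = 50; y[2] = 5×5 = 25 → [25, 50, 25]. Compare to given [25, 49, 25]: they differ at index 1: given 49, correct 50, so answer: No

No. Error at index 1: given 49, correct 50.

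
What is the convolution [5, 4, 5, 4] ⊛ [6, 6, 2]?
y[0] = 5×6 = 30; y[1] = 5×6 + 4×6 = 54; y[2] = 5×2 + 4×6 + 5×6 = 64; y[3] = 4×2 + 5×6 + 4×6 = 62; y[4] = 5×2 + 4×6 = 34; y[5] = 4×2 = 8

[30, 54, 64, 62, 34, 8]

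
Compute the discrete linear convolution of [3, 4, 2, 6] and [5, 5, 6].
y[0] = 3×5 = 15; y[1] = 3×5 + 4×5 = 35; y[2] = 3×6 + 4×5 + 2×5 = 48; y[3] = 4×6 + 2×5 + 6×5 = 64; y[4] = 2×6 + 6×5 = 42; y[5] = 6×6 = 36

[15, 35, 48, 64, 42, 36]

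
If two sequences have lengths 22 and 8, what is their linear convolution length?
Linear/full convolution length: m + n - 1 = 22 + 8 - 1 = 29

29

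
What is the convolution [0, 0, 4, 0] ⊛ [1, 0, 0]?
y[0] = 0×1 = 0; y[1] = 0×0 + 0×1 = 0; y[2] = 0×0 + 0×0 + 4×1 = 4; y[3] = 0×0 + 4×0 + 0×1 = 0; y[4] = 4×0 + 0×0 = 0; y[5] = 0×0 = 0

[0, 0, 4, 0, 0, 0]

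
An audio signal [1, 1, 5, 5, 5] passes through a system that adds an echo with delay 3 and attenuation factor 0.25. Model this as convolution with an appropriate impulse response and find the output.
Direct-path + delayed-attenuated-path model → impulse response h = [1, 0, 0, 0.25] (1 at lag 0, 0.25 at lag 3). Output y[n] = x[n] + 0.25·x[n - 3] (with x[n] = 0 outside 0..4): y[0] = 1 + 0.25×0 = 1; y[1] = 1 + 0.25×0 = 1; y[2] = 5 + 0.25×0 = 5; y[3] = 5 + 0.25×1 = 5.25; y[4] = 5 + 0.25×1 = 5.25; y[5] = 0 + 0.25×5 = 1.25; y[6] = 0 + 0.25×5 = 1.25; y[7] = 0 + 0.25×5 = 1.25. So y = [1, 1, 5, 5.25, 5.25, 1.25, 1.25, 1.25]

[1, 1, 5, 5.25, 5.25, 1.25, 1.25, 1.25]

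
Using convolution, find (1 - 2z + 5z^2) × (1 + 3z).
Ascending coefficients: a = [1, -2, 5], b = [1, 3]. c[0] = 1×1 = 1; c[1] = 1×3 + -2×1 = 1; c[2] = -2×3 + 5×1 = -1; c[3] = 5×3 = 15. Result coefficients: [1, 1, -1, 15] → 1 + z - z^2 + 15z^3

1 + z - z^2 + 15z^3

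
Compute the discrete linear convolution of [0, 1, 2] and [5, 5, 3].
y[0] = 0×5 = 0; y[1] = 0×5 + 1×5 = 5; y[2] = 0×3 + 1×5 + 2×5 = 15; y[3] = 1×3 + 2×5 = 13; y[4] = 2×3 = 6

[0, 5, 15, 13, 6]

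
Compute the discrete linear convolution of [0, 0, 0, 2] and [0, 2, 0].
y[0] = 0×0 = 0; y[1] = 0×2 + 0×0 = 0; y[2] = 0×0 + 0×2 + 0×0 = 0; y[3] = 0×0 + 0×2 + 2×0 = 0; y[4] = 0×0 + 2×2 = 4; y[5] = 2×0 = 0

[0, 0, 0, 0, 4, 0]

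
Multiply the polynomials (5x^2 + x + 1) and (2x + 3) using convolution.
Ascending coefficients: a = [1, 1, 5], b = [3, 2]. c[0] = 1×3 = 3; c[1] = 1×2 + 1×3 = 5; c[2] = 1×2 + 5×3 = 17; c[3] = 5×2 = 10. Result coefficients: [3, 5, 17, 10] → 10x^3 + 17x^2 + 5x + 3

10x^3 + 17x^2 + 5x + 3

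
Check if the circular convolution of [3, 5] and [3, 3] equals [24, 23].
Recompute circular convolution of [3, 5] and [3, 3]: y[0] = 3×3 + 5×3 = 24; y[1] = 3×3 + 5×3 = 24 → [24, 24]. Compare to given [24, 23]: they differ at index 1: given 23, correct 24, so answer: No

No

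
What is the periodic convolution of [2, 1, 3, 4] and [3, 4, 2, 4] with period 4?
Use y[k] = Σ_j u[j]·v[(k-j) mod 4]. y[0] = 2×3 + 1×4 + 3×2 + 4×4 = 32; y[1] = 2×4 + 1×3 + 3×4 + 4×2 = 31; y[2] = 2×2 + 1×4 + 3×3 + 4×4 = 33; y[3] = 2×4 + 1×2 + 3×4 + 4×3 = 34. Result: [32, 31, 33, 34]

[32, 31, 33, 34]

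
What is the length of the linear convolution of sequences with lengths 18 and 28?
Linear/full convolution length: m + n - 1 = 18 + 28 - 1 = 45

45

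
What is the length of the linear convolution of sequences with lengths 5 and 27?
Linear/full convolution length: m + n - 1 = 5 + 27 - 1 = 31

31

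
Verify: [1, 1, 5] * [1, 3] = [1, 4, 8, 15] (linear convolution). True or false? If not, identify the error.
Recompute linear convolution of [1, 1, 5] and [1, 3]: y[0] = 1×1 = 1; y[1] = 1×3 + 1×1 = 4; y[2] = 1×3 + 5×1 = 8; y[3] = 5×3 = 15 → [1, 4, 8, 15]. Given [1, 4, 8, 15] matches, so answer: Yes

Yes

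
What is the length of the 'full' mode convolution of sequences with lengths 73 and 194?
Linear/full convolution length: m + n - 1 = 73 + 194 - 1 = 266

266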